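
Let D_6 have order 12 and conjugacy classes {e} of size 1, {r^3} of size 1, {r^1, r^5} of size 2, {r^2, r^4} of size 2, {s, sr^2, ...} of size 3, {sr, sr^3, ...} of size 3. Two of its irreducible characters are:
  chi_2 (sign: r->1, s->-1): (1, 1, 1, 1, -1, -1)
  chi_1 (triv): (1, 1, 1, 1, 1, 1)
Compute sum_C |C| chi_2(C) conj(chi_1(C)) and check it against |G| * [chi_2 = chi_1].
Sum = 0; so <chi_2, chi_1> = 0 (distinct irreducibles are orthogonal).

Argument: Compute term by term over conjugacy classes (|C| * chi_2(C) * conj(chi_1(C))):
  1*(1)*conj(1) + 1*(1)*conj(1) + 2*(1)*conj(1) + 2*(1)*conj(1) + 3*(-1)*conj(1) + 3*(-1)*conj(1)
  = (1) + (1) + (2) + (2) + (-3) + (-3)
  = 0.
Dividing by |G| = 12 gives 0/12 = 0, matching the row-orthogonality relation <chi_2, chi_1> = [chi_2 = chi_1].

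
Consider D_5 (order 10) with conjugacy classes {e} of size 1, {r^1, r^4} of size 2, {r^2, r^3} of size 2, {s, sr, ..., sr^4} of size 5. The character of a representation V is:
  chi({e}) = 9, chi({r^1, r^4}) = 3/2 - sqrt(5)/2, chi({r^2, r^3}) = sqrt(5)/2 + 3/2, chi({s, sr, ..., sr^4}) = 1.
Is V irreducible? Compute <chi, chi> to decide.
Not irreducible (reducible): <chi, chi> = 10 > 1.

Reasoning: <chi, chi> = (1/|G|) sum_C |C| * |chi(C)|^2 = (1/10)[1*|9|^2 + 2*|3/2 - sqrt(5)/2|^2 + 2*|sqrt(5)/2 + 3/2|^2 + 5*|1|^2]
  = (1/10)[(81) + (7 - 3*sqrt(5)) + (3*sqrt(5) + 7) + (5)] = 100/10 = 10.
A character is irreducible iff <chi, chi> = 1, so this representation is reducible.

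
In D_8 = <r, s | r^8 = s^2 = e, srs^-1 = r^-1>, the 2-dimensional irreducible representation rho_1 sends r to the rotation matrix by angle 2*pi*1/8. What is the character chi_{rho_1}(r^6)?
chi_{rho_1}(r^6) = 2*cos(2*pi*1*6/8) = 0

Why: rho_1(r^6) is rotation by angle 2*pi*1*6/8, whose trace is 2*cos(2*pi*1*6/8) = 0.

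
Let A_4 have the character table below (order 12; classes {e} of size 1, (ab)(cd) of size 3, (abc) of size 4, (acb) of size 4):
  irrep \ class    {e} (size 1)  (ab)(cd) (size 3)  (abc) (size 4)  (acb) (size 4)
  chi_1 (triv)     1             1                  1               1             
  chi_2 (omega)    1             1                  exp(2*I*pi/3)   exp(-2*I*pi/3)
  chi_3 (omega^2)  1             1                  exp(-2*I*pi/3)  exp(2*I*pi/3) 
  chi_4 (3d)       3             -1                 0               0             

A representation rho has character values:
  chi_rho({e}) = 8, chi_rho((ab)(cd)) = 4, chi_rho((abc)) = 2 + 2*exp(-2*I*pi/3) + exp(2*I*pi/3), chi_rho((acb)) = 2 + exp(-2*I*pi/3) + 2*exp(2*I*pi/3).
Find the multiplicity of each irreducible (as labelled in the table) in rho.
Multiplicities: chi_1: 2, chi_2: 1, chi_3: 2, chi_4: 1.

Reasoning: Use <chi_rho, chi> = (1/|G|) sum_C |C| * chi_rho(C) * conj(chi(C)) with |G| = 12 for each irreducible chi in the table:
  <chi_rho, chi_1> = (1/12)[1*(8)*conj(1) + 3*(4)*conj(1) + 4*(2 + 2*exp(-2*I*pi/3) + exp(2*I*pi/3))*conj(1) + 4*(2 + exp(-2*I*pi/3) + 2*exp(2*I*pi/3))*conj(1)]
      = (1/12)[(8) + (12) + (8 + 8*exp(-2*I*pi/3) + 4*exp(2*I*pi/3)) + (8 + 4*exp(-2*I*pi/3) + 8*exp(2*I*pi/3))] = 24/12 = 2
  <chi_rho, chi_2> = (1/12)[1*(8)*conj(1) + 3*(4)*conj(1) + 4*(2 + 2*exp(-2*I*pi/3) + exp(2*I*pi/3))*conj(exp(2*I*pi/3)) + 4*(2 + exp(-2*I*pi/3) + 2*exp(2*I*pi/3))*conj(exp(-2*I*pi/3))]
      = (1/12)[(8) + (12) + (-4) + (-4)] = 12/12 = 1
  <chi_rho, chi_3> = (1/12)[1*(8)*conj(1) + 3*(4)*conj(1) + 4*(2 + 2*exp(-2*I*pi/3) + exp(2*I*pi/3))*conj(exp(-2*I*pi/3)) + 4*(2 + exp(-2*I*pi/3) + 2*exp(2*I*pi/3))*conj(exp(2*I*pi/3))]
      = (1/12)[(8) + (12) + (8 + 4*exp(-2*I*pi/3) + 8*exp(2*I*pi/3)) + (8 + 8*exp(-2*I*pi/3) + 4*exp(2*I*pi/3))] = 24/12 = 2
  <chi_rho, chi_4> = (1/12)[1*(8)*conj(3) + 3*(4)*conj(-1) + 4*(2 + 2*exp(-2*I*pi/3) + exp(2*I*pi/3))*conj(0) + 4*(2 + exp(-2*I*pi/3) + 2*exp(2*I*pi/3))*conj(0)]
      = (1/12)[(24) + (-12) + (0) + (0)] = 12/12 = 1
(Exp terms are combined using exp(i*s)*conj(exp(i*t)) = exp(i*(s-t)), and sums of them are collapsed using the identity that for every m > 1 the m distinct m-th roots of unity sum to 0, e.g. 1 + exp(2*I*pi/3) + exp(-2*I*pi/3) = 0.)
Dimension check: dim(rho) = sum (mult * dim) = 2*1 + 1*1 + 2*1 + 1*3 = 8 = chi_rho(e) = 8.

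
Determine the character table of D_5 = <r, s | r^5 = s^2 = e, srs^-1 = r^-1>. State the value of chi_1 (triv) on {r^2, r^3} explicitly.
Conjugacy classes: {e} of size 1, {r^1, r^4} of size 2, {r^2, r^3} of size 2, {s, sr, ..., sr^4} of size 5.
Character table:
  irrep \ class              {e} (size 1)  {r^1, r^4} (size 2)  {r^2, r^3} (size 2)  {s, sr, ..., sr^4} (size 5)
  chi_1 (triv)               1             1                    1                    1                          
  chi_2 (sign: r->1, s->-1)  1             1                    1                    -1                         
  chi_3 (2d, j=1)            2             -1/2 + sqrt(5)/2     -sqrt(5)/2 - 1/2     0                          
  chi_4 (2d, j=2)            2             -sqrt(5)/2 - 1/2     -1/2 + sqrt(5)/2     0                          

Spot check: chi_1 (triv) on {r^2, r^3} = 1.

Derivation: D_5 has order 2*5 = 10 with 4 conjugacy classes, hence 4 irreducibles. Sum of squared dims 1 + 1 + 4 + 4 = 10 = |G|. Linear characters come from the abelianisation; the 2-dimensional irreps have character r^k -> 2*cos(2*pi*j*k/5), reflections -> 0.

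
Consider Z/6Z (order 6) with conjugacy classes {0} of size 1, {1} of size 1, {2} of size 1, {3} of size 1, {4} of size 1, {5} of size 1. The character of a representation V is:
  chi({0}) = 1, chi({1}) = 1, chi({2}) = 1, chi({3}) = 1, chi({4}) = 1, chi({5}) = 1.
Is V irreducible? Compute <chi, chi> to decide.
Irreducible: <chi, chi> = 1.

Justification: <chi, chi> = (1/|G|) sum_C |C| * |chi(C)|^2 = (1/6)[1*|1|^2 + 1*|1|^2 + 1*|1|^2 + 1*|1|^2 + 1*|1|^2 + 1*|1|^2]
  = (1/6)[(1) + (1) + (1) + (1) + (1) + (1)] = 6/6 = 1.
(Exp terms are combined using exp(i*s)*conj(exp(i*t)) = exp(i*(s-t)), and sums of them are collapsed using the identity that for every m > 1 the m distinct m-th roots of unity sum to 0, e.g. 1 + exp(2*I*pi/3) + exp(-2*I*pi/3) = 0.)
A character is irreducible iff <chi, chi> = 1, so this representation is irreducible.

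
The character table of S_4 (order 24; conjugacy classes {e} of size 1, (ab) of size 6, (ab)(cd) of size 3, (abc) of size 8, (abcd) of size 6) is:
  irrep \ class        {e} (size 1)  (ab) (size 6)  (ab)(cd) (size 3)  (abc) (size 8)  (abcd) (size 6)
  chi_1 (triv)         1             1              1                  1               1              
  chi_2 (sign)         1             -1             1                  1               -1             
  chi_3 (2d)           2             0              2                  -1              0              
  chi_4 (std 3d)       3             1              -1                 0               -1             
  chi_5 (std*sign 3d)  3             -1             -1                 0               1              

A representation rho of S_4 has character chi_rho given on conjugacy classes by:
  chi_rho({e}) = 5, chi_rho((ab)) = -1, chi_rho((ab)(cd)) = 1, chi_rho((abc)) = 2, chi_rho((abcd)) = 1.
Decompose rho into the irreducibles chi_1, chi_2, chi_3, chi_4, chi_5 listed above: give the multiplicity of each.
Multiplicities: chi_1: 1, chi_2: 1, chi_3: 0, chi_4: 0, chi_5: 1.

Justification: Use <chi_rho, chi> = (1/|G|) sum_C |C| * chi_rho(C) * conj(chi(C)) with |G| = 24 for each irreducible chi in the table:
  <chi_rho, chi_1> = (1/24)[1*(5)*conj(1) + 6*(-1)*conj(1) + 3*(1)*conj(1) + 8*(2)*conj(1) + 6*(1)*conj(1)]
      = (1/24)[(5) + (-6) + (3) + (16) + (6)] = 24/24 = 1
  <chi_rho, chi_2> = (1/24)[1*(5)*conj(1) + 6*(-1)*conj(-1) + 3*(1)*conj(1) + 8*(2)*conj(1) + 6*(1)*conj(-1)]
      = (1/24)[(5) + (6) + (3) + (16) + (-6)] = 24/24 = 1
  <chi_rho, chi_3> = (1/24)[1*(5)*conj(2) + 6*(-1)*conj(0) + 3*(1)*conj(2) + 8*(2)*conj(-1) + 6*(1)*conj(0)]
      = (1/24)[(10) + (0) + (6) + (-16) + (0)] = 0/24 = 0
  <chi_rho, chi_4> = (1/24)[1*(5)*conj(3) + 6*(-1)*conj(1) + 3*(1)*conj(-1) + 8*(2)*conj(0) + 6*(1)*conj(-1)]
      = (1/24)[(15) + (-6) + (-3) + (0) + (-6)] = 0/24 = 0
  <chi_rho, chi_5> = (1/24)[1*(5)*conj(3) + 6*(-1)*conj(-1) + 3*(1)*conj(-1) + 8*(2)*conj(0) + 6*(1)*conj(1)]
      = (1/24)[(15) + (6) + (-3) + (0) + (6)] = 24/24 = 1
Dimension check: dim(rho) = sum (mult * dim) = 1*1 + 1*1 + 0*2 + 0*3 + 1*3 = 5 = chi_rho(e) = 5.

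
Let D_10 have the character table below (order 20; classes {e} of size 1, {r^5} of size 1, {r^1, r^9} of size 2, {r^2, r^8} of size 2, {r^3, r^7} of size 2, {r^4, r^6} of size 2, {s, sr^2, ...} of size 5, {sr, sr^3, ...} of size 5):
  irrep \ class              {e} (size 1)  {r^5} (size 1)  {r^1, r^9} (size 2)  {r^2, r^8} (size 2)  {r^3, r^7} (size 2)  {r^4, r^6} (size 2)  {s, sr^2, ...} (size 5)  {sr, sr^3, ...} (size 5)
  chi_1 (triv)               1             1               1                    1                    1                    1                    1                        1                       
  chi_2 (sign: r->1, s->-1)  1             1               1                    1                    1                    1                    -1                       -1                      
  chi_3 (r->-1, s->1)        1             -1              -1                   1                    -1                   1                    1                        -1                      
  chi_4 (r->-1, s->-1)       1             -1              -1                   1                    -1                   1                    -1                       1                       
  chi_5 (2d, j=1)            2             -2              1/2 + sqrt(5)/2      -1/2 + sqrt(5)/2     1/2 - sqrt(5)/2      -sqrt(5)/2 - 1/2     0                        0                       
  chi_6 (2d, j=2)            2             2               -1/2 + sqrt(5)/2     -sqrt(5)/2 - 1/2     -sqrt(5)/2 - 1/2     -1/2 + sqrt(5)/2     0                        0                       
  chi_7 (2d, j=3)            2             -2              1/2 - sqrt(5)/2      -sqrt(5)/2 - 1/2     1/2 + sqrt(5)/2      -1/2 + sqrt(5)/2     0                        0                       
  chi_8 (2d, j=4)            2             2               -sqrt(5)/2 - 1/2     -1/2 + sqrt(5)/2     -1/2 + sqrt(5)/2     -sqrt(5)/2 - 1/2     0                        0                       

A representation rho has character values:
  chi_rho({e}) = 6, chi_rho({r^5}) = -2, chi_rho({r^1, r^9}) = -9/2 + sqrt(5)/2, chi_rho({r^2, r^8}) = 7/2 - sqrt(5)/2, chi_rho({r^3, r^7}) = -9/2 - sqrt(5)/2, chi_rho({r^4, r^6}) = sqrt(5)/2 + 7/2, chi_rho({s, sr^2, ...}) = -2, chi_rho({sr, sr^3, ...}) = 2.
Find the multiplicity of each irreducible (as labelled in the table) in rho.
Multiplicities: chi_1: 0, chi_2: 0, chi_3: 1, chi_4: 3, chi_5: 0, chi_6: 1, chi_7: 0, chi_8: 0.

Working: Use <chi_rho, chi> = (1/|G|) sum_C |C| * chi_rho(C) * conj(chi(C)) with |G| = 20 for each irreducible chi in the table:
  <chi_rho, chi_1> = (1/20)[1*(6)*conj(1) + 1*(-2)*conj(1) + 2*(-9/2 + sqrt(5)/2)*conj(1) + 2*(7/2 - sqrt(5)/2)*conj(1) + 2*(-9/2 - sqrt(5)/2)*conj(1) + 2*(sqrt(5)/2 + 7/2)*conj(1) + 5*(-2)*conj(1) + 5*(2)*conj(1)]
      = (1/20)[(6) + (-2) + (-9 + sqrt(5)) + (7 - sqrt(5)) + (-9 - sqrt(5)) + (sqrt(5) + 7) + (-10) + (10)] = 0/20 = 0
  <chi_rho, chi_2> = (1/20)[1*(6)*conj(1) + 1*(-2)*conj(1) + 2*(-9/2 + sqrt(5)/2)*conj(1) + 2*(7/2 - sqrt(5)/2)*conj(1) + 2*(-9/2 - sqrt(5)/2)*conj(1) + 2*(sqrt(5)/2 + 7/2)*conj(1) + 5*(-2)*conj(-1) + 5*(2)*conj(-1)]
      = (1/20)[(6) + (-2) + (-9 + sqrt(5)) + (7 - sqrt(5)) + (-9 - sqrt(5)) + (sqrt(5) + 7) + (10) + (-10)] = 0/20 = 0
  <chi_rho, chi_3> = (1/20)[1*(6)*conj(1) + 1*(-2)*conj(-1) + 2*(-9/2 + sqrt(5)/2)*conj(-1) + 2*(7/2 - sqrt(5)/2)*conj(1) + 2*(-9/2 - sqrt(5)/2)*conj(-1) + 2*(sqrt(5)/2 + 7/2)*conj(1) + 5*(-2)*conj(1) + 5*(2)*conj(-1)]
      = (1/20)[(6) + (2) + (9 - sqrt(5)) + (7 - sqrt(5)) + (sqrt(5) + 9) + (sqrt(5) + 7) + (-10) + (-10)] = 20/20 = 1
  <chi_rho, chi_4> = (1/20)[1*(6)*conj(1) + 1*(-2)*conj(-1) + 2*(-9/2 + sqrt(5)/2)*conj(-1) + 2*(7/2 - sqrt(5)/2)*conj(1) + 2*(-9/2 - sqrt(5)/2)*conj(-1) + 2*(sqrt(5)/2 + 7/2)*conj(1) + 5*(-2)*conj(-1) + 5*(2)*conj(1)]
      = (1/20)[(6) + (2) + (9 - sqrt(5)) + (7 - sqrt(5)) + (sqrt(5) + 9) + (sqrt(5) + 7) + (10) + (10)] = 60/20 = 3
  <chi_rho, chi_5> = (1/20)[1*(6)*conj(2) + 1*(-2)*conj(-2) + 2*(-9/2 + sqrt(5)/2)*conj(1/2 + sqrt(5)/2) + 2*(7/2 - sqrt(5)/2)*conj(-1/2 + sqrt(5)/2) + 2*(-9/2 - sqrt(5)/2)*conj(1/2 - sqrt(5)/2) + 2*(sqrt(5)/2 + 7/2)*conj(-sqrt(5)/2 - 1/2) + 5*(-2)*conj(0) + 5*(2)*conj(0)]
      = (1/20)[(12) + (4) + (-4*sqrt(5) - 2) + (-6 + 4*sqrt(5)) + (-2 + 4*sqrt(5)) + (-4*sqrt(5) - 6) + (0) + (0)] = 0/20 = 0
  <chi_rho, chi_6> = (1/20)[1*(6)*conj(2) + 1*(-2)*conj(2) + 2*(-9/2 + sqrt(5)/2)*conj(-1/2 + sqrt(5)/2) + 2*(7/2 - sqrt(5)/2)*conj(-sqrt(5)/2 - 1/2) + 2*(-9/2 - sqrt(5)/2)*conj(-sqrt(5)/2 - 1/2) + 2*(sqrt(5)/2 + 7/2)*conj(-1/2 + sqrt(5)/2) + 5*(-2)*conj(0) + 5*(2)*conj(0)]
      = (1/20)[(12) + (-4) + (7 - 5*sqrt(5)) + (-3*sqrt(5) - 1) + (7 + 5*sqrt(5)) + (-1 + 3*sqrt(5)) + (0) + (0)] = 20/20 = 1
  <chi_rho, chi_7> = (1/20)[1*(6)*conj(2) + 1*(-2)*conj(-2) + 2*(-9/2 + sqrt(5)/2)*conj(1/2 - sqrt(5)/2) + 2*(7/2 - sqrt(5)/2)*conj(-sqrt(5)/2 - 1/2) + 2*(-9/2 - sqrt(5)/2)*conj(1/2 + sqrt(5)/2) + 2*(sqrt(5)/2 + 7/2)*conj(-1/2 + sqrt(5)/2) + 5*(-2)*conj(0) + 5*(2)*conj(0)]
      = (1/20)[(12) + (4) + (-7 + 5*sqrt(5)) + (-3*sqrt(5) - 1) + (-5*sqrt(5) - 7) + (-1 + 3*sqrt(5)) + (0) + (0)] = 0/20 = 0
  <chi_rho, chi_8> = (1/20)[1*(6)*conj(2) + 1*(-2)*conj(2) + 2*(-9/2 + sqrt(5)/2)*conj(-sqrt(5)/2 - 1/2) + 2*(7/2 - sqrt(5)/2)*conj(-1/2 + sqrt(5)/2) + 2*(-9/2 - sqrt(5)/2)*conj(-1/2 + sqrt(5)/2) + 2*(sqrt(5)/2 + 7/2)*conj(-sqrt(5)/2 - 1/2) + 5*(-2)*conj(0) + 5*(2)*conj(0)]
      = (1/20)[(12) + (-4) + (2 + 4*sqrt(5)) + (-6 + 4*sqrt(5)) + (2 - 4*sqrt(5)) + (-4*sqrt(5) - 6) + (0) + (0)] = 0/20 = 0
Dimension check: dim(rho) = sum (mult * dim) = 0*1 + 0*1 + 1*1 + 3*1 + 0*2 + 1*2 + 0*2 + 0*2 = 6 = chi_rho(e) = 6.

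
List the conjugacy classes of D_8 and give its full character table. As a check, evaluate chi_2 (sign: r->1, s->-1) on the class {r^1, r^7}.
Conjugacy classes: {e} of size 1, {r^4} of size 1, {r^1, r^7} of size 2, {r^2, r^6} of size 2, {r^3, r^5} of size 2, {s, sr^2, ...} of size 4, {sr, sr^3, ...} of size 4.
Character table:
  irrep \ class              {e} (size 1)  {r^4} (size 1)  {r^1, r^7} (size 2)  {r^2, r^6} (size 2)  {r^3, r^5} (size 2)  {s, sr^2, ...} (size 4)  {sr, sr^3, ...} (size 4)
  chi_1 (triv)               1             1               1                    1                    1                    1                        1                       
  chi_2 (sign: r->1, s->-1)  1             1               1                    1                    1                    -1                       -1                      
  chi_3 (r->-1, s->1)        1             1               -1                   1                    -1                   1                        -1                      
  chi_4 (r->-1, s->-1)       1             1               -1                   1                    -1                   -1                       1                       
  chi_5 (2d, j=1)            2             -2              sqrt(2)              0                    -sqrt(2)             0                        0                       
  chi_6 (2d, j=2)            2             2               0                    -2                   0                    0                        0                       
  chi_7 (2d, j=3)            2             -2              -sqrt(2)             0                    sqrt(2)              0                        0                       

Spot check: chi_2 (sign: r->1, s->-1) on {r^1, r^7} = 1.

Justification: D_8 has order 2*8 = 16 with 7 conjugacy classes, hence 7 irreducibles. Sum of squared dims 1 + 1 + 1 + 1 + 4 + 4 + 4 = 16 = |G|. Linear characters come from the abelianisation; the 2-dimensional irreps have character r^k -> 2*cos(2*pi*j*k/8), reflections -> 0.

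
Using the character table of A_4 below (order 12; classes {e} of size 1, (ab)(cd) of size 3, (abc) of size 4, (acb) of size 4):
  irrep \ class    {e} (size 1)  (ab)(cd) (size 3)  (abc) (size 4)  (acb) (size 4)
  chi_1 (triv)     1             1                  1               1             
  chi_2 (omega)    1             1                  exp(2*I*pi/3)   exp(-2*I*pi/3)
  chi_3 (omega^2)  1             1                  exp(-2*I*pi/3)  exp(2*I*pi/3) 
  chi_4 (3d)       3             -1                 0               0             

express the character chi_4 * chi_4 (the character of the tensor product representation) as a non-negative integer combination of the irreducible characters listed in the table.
chi_4 tensor chi_4 = chi_1 + chi_2 + chi_3 + 2*chi_4 (all other irreducibles have multiplicity 0).

Justification: The character of a tensor product is the pointwise product (chi_4 * chi_4)(C) = chi_4(C) * chi_4(C):
  {e}: (3)*(3), (ab)(cd): (-1)*(-1), (abc): (0)*(0), (acb): (0)*(0)
so (chi_4 * chi_4) takes values
  {e} -> 9, (ab)(cd) -> 1, (abc) -> 0, (acb) -> 0.
Now take the inner product of this character with each irreducible chi from the table, <chi_4*chi_4, chi> = (1/12) sum_C |C| (chi_4*chi_4)(C) conj(chi(C)):
  <chi_4*chi_4, chi_1> = (1/12)[1*(9)*conj(1) + 3*(1)*conj(1) + 4*(0)*conj(1) + 4*(0)*conj(1)]
      = (1/12)[(9) + (3) + (0) + (0)] = 12/12 = 1
  <chi_4*chi_4, chi_2> = (1/12)[1*(9)*conj(1) + 3*(1)*conj(1) + 4*(0)*conj(exp(2*I*pi/3)) + 4*(0)*conj(exp(-2*I*pi/3))]
      = (1/12)[(9) + (3) + (0) + (0)] = 12/12 = 1
  <chi_4*chi_4, chi_3> = (1/12)[1*(9)*conj(1) + 3*(1)*conj(1) + 4*(0)*conj(exp(-2*I*pi/3)) + 4*(0)*conj(exp(2*I*pi/3))]
      = (1/12)[(9) + (3) + (0) + (0)] = 12/12 = 1
  <chi_4*chi_4, chi_4> = (1/12)[1*(9)*conj(3) + 3*(1)*conj(-1) + 4*(0)*conj(0) + 4*(0)*conj(0)]
      = (1/12)[(27) + (-3) + (0) + (0)] = 24/12 = 2
(Exp terms are combined using exp(i*s)*conj(exp(i*t)) = exp(i*(s-t)), and sums of them are collapsed using the identity that for every m > 1 the m distinct m-th roots of unity sum to 0, e.g. 1 + exp(2*I*pi/3) + exp(-2*I*pi/3) = 0.)
Hence the multiplicities are chi_1: 1, chi_2: 1, chi_3: 1, chi_4: 2. Dimension check: dim(chi_4)*dim(chi_4) = 3*3 = 9 and sum (mult * dim) = 1*1 + 1*1 + 1*1 + 2*3 = 9.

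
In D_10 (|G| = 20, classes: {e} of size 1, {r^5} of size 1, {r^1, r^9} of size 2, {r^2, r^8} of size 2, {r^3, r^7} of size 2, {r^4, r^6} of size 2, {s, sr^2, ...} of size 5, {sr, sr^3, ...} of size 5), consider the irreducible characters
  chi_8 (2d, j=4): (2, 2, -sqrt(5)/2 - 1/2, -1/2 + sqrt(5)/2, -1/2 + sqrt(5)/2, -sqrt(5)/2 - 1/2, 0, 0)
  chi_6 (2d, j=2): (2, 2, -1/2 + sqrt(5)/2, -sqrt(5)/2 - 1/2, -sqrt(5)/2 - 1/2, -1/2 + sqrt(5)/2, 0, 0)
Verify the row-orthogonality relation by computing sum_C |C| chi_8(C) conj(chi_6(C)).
Sum = 0; so <chi_8, chi_6> = 0 (distinct irreducibles are orthogonal).

Working: Compute term by term over conjugacy classes (|C| * chi_8(C) * conj(chi_6(C))):
  1*(2)*conj(2) + 1*(2)*conj(2) + 2*(-sqrt(5)/2 - 1/2)*conj(-1/2 + sqrt(5)/2) + 2*(-1/2 + sqrt(5)/2)*conj(-sqrt(5)/2 - 1/2) + 2*(-1/2 + sqrt(5)/2)*conj(-sqrt(5)/2 - 1/2) + 2*(-sqrt(5)/2 - 1/2)*conj(-1/2 + sqrt(5)/2) + 5*(0)*conj(0) + 5*(0)*conj(0)
  = (4) + (4) + (-2) + (-2) + (-2) + (-2) + (0) + (0)
  = 0.
Dividing by |G| = 20 gives 0/20 = 0, matching the row-orthogonality relation <chi_8, chi_6> = [chi_8 = chi_6].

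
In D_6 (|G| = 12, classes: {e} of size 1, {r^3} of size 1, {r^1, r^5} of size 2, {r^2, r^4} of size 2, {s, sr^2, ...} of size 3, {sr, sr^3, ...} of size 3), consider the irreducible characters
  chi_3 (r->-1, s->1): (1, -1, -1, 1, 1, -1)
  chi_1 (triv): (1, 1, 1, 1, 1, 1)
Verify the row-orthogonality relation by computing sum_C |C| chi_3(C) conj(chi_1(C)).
Sum = 0; so <chi_3, chi_1> = 0 (distinct irreducibles are orthogonal).

Reasoning: Compute term by term over conjugacy classes (|C| * chi_3(C) * conj(chi_1(C))):
  1*(1)*conj(1) + 1*(-1)*conj(1) + 2*(-1)*conj(1) + 2*(1)*conj(1) + 3*(1)*conj(1) + 3*(-1)*conj(1)
  = (1) + (-1) + (-2) + (2) + (3) + (-3)
  = 0.
Dividing by |G| = 12 gives 0/12 = 0, matching the row-orthogonality relation <chi_3, chi_1> = [chi_3 = chi_1].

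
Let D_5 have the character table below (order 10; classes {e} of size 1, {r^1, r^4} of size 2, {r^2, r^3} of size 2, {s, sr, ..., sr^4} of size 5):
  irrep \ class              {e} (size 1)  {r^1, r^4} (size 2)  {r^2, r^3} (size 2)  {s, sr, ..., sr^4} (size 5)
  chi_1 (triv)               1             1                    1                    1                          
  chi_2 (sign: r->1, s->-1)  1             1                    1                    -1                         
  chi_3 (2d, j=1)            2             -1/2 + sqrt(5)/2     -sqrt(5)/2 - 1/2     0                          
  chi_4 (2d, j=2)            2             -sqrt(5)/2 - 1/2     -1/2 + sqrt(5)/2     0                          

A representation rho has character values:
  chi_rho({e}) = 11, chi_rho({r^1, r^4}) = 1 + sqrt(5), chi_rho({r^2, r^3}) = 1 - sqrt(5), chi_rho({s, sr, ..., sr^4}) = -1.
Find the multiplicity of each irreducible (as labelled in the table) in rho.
Multiplicities: chi_1: 1, chi_2: 2, chi_3: 3, chi_4: 1.

Why: Use <chi_rho, chi> = (1/|G|) sum_C |C| * chi_rho(C) * conj(chi(C)) with |G| = 10 for each irreducible chi in the table:
  <chi_rho, chi_1> = (1/10)[1*(11)*conj(1) + 2*(1 + sqrt(5))*conj(1) + 2*(1 - sqrt(5))*conj(1) + 5*(-1)*conj(1)]
      = (1/10)[(11) + (2 + 2*sqrt(5)) + (2 - 2*sqrt(5)) + (-5)] = 10/10 = 1
  <chi_rho, chi_2> = (1/10)[1*(11)*conj(1) + 2*(1 + sqrt(5))*conj(1) + 2*(1 - sqrt(5))*conj(1) + 5*(-1)*conj(-1)]
      = (1/10)[(11) + (2 + 2*sqrt(5)) + (2 - 2*sqrt(5)) + (5)] = 20/10 = 2
  <chi_rho, chi_3> = (1/10)[1*(11)*conj(2) + 2*(1 + sqrt(5))*conj(-1/2 + sqrt(5)/2) + 2*(1 - sqrt(5))*conj(-sqrt(5)/2 - 1/2) + 5*(-1)*conj(0)]
      = (1/10)[(22) + (4) + (4) + (0)] = 30/10 = 3
  <chi_rho, chi_4> = (1/10)[1*(11)*conj(2) + 2*(1 + sqrt(5))*conj(-sqrt(5)/2 - 1/2) + 2*(1 - sqrt(5))*conj(-1/2 + sqrt(5)/2) + 5*(-1)*conj(0)]
      = (1/10)[(22) + (-6 - 2*sqrt(5)) + (-6 + 2*sqrt(5)) + (0)] = 10/10 = 1
Dimension check: dim(rho) = sum (mult * dim) = 1*1 + 2*1 + 3*2 + 1*2 = 11 = chi_rho(e) = 11.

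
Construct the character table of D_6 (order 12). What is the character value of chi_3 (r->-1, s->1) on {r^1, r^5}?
Conjugacy classes: {e} of size 1, {r^3} of size 1, {r^1, r^5} of size 2, {r^2, r^4} of size 2, {s, sr^2, ...} of size 3, {sr, sr^3, ...} of size 3.
Character table:
  irrep \ class              {e} (size 1)  {r^3} (size 1)  {r^1, r^5} (size 2)  {r^2, r^4} (size 2)  {s, sr^2, ...} (size 3)  {sr, sr^3, ...} (size 3)
  chi_1 (triv)               1             1               1                    1                    1                        1                       
  chi_2 (sign: r->1, s->-1)  1             1               1                    1                    -1                       -1                      
  chi_3 (r->-1, s->1)        1             -1              -1                   1                    1                        -1                      
  chi_4 (r->-1, s->-1)       1             -1              -1                   1                    -1                       1                       
  chi_5 (2d, j=1)            2             -2              1                    -1                   0                        0                       
  chi_6 (2d, j=2)            2             2               -1                   -1                   0                        0                       

Spot check: chi_3 (r->-1, s->1) on {r^1, r^5} = -1.

Justification: D_6 has order 2*6 = 12 with 6 conjugacy classes, hence 6 irreducibles. Sum of squared dims 1 + 1 + 1 + 1 + 4 + 4 = 12 = |G|. Linear characters come from the abelianisation; the 2-dimensional irreps have character r^k -> 2*cos(2*pi*j*k/6), reflections -> 0.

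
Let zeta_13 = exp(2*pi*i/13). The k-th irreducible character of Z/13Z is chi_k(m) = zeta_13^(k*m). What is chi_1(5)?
chi_1(5) = zeta_13^5 = exp(10*I*pi/13)

Why: chi_1(5) = zeta_13^(1*5) = zeta_13^5. Since zeta_13^13 = 1, this equals zeta_13^5 = exp(2*pi*i*5/13) = exp(10*I*pi/13).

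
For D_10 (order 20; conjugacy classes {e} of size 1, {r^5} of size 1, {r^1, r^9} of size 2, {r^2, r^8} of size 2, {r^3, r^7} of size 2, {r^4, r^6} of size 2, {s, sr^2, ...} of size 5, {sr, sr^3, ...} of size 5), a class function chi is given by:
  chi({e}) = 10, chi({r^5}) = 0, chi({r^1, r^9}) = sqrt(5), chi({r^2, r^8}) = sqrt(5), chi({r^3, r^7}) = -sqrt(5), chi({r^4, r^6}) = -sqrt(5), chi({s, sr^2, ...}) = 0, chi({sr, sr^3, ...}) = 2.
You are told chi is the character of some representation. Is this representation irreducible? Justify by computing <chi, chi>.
Not irreducible (reducible): <chi, chi> = 8 > 1.

Justification: <chi, chi> = (1/|G|) sum_C |C| * |chi(C)|^2 = (1/20)[1*|10|^2 + 1*|0|^2 + 2*|sqrt(5)|^2 + 2*|sqrt(5)|^2 + 2*|-sqrt(5)|^2 + 2*|-sqrt(5)|^2 + 5*|0|^2 + 5*|2|^2]
  = (1/20)[(100) + (0) + (10) + (10) + (10) + (10) + (0) + (20)] = 160/20 = 8.
A character is irreducible iff <chi, chi> = 1, so this representation is reducible.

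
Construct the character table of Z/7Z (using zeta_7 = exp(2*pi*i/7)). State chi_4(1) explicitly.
Character table of Z/7Z (irreps indexed chi_0,...,chi_6 with chi_k(m) = zeta_7^(k*m), zeta_7 = exp(2*pi*i/7)):
  irrep \ class  {0} (size 1)  {1} (size 1)    {2} (size 1)    {3} (size 1)    {4} (size 1)    {5} (size 1)    {6} (size 1)  
  chi_0          1             1               1               1               1               1               1             
  chi_1          1             exp(2*I*pi/7)   exp(4*I*pi/7)   exp(6*I*pi/7)   exp(-6*I*pi/7)  exp(-4*I*pi/7)  exp(-2*I*pi/7)
  chi_2          1             exp(4*I*pi/7)   exp(-6*I*pi/7)  exp(-2*I*pi/7)  exp(2*I*pi/7)   exp(6*I*pi/7)   exp(-4*I*pi/7)
  chi_3          1             exp(6*I*pi/7)   exp(-2*I*pi/7)  exp(4*I*pi/7)   exp(-4*I*pi/7)  exp(2*I*pi/7)   exp(-6*I*pi/7)
  chi_4          1             exp(-6*I*pi/7)  exp(2*I*pi/7)   exp(-4*I*pi/7)  exp(4*I*pi/7)   exp(-2*I*pi/7)  exp(6*I*pi/7) 
  chi_5          1             exp(-4*I*pi/7)  exp(6*I*pi/7)   exp(2*I*pi/7)   exp(-2*I*pi/7)  exp(-6*I*pi/7)  exp(4*I*pi/7) 
  chi_6          1             exp(-2*I*pi/7)  exp(-4*I*pi/7)  exp(-6*I*pi/7)  exp(6*I*pi/7)   exp(4*I*pi/7)   exp(2*I*pi/7) 

Spot check: chi_4(1) = zeta_7^(4*1) = zeta_7^4 = exp(-6*I*pi/7).

Reasoning: Z/7Z is abelian, so all 7 irreducible complex representations are 1-dimensional. They are given by chi_k(m) = zeta_7^(k*m) for k = 0,...,6. Row orthogonality: sum_m chi_k(m) conj(chi_l(m)) = 7 * [k = l].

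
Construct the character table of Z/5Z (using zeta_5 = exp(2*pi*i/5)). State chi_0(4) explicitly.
Character table of Z/5Z (irreps indexed chi_0,...,chi_4 with chi_k(m) = zeta_5^(k*m), zeta_5 = exp(2*pi*i/5)):
  irrep \ class  {0} (size 1)  {1} (size 1)    {2} (size 1)    {3} (size 1)    {4} (size 1)  
  chi_0          1             1               1               1               1             
  chi_1          1             exp(2*I*pi/5)   exp(4*I*pi/5)   exp(-4*I*pi/5)  exp(-2*I*pi/5)
  chi_2          1             exp(4*I*pi/5)   exp(-2*I*pi/5)  exp(2*I*pi/5)   exp(-4*I*pi/5)
  chi_3          1             exp(-4*I*pi/5)  exp(2*I*pi/5)   exp(-2*I*pi/5)  exp(4*I*pi/5) 
  chi_4          1             exp(-2*I*pi/5)  exp(-4*I*pi/5)  exp(4*I*pi/5)   exp(2*I*pi/5) 

Spot check: chi_0(4) = zeta_5^(0*4) = zeta_5^0 = 1.

Details: Z/5Z is abelian, so all 5 irreducible complex representations are 1-dimensional. They are given by chi_k(m) = zeta_5^(k*m) for k = 0,...,4. Row orthogonality: sum_m chi_k(m) conj(chi_l(m)) = 5 * [k = l].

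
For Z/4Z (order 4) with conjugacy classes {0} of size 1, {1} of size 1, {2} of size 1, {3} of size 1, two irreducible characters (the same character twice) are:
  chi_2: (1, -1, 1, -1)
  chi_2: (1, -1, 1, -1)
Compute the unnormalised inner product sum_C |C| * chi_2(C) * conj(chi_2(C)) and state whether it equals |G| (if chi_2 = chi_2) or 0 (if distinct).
Sum = 4 = |G| = 4; so <chi_2, chi_2> = 1 (norm-1 confirms irreducibility).

Justification: Compute term by term over conjugacy classes (|C| * chi_2(C) * conj(chi_2(C))):
  1*(1)*conj(1) + 1*(-1)*conj(-1) + 1*(1)*conj(1) + 1*(-1)*conj(-1)
  = (1) + (1) + (1) + (1)
  = 4.
(Exp terms are combined using exp(i*s)*conj(exp(i*t)) = exp(i*(s-t)), and sums of them are collapsed using the identity that for every m > 1 the m distinct m-th roots of unity sum to 0, e.g. 1 + exp(2*I*pi/3) + exp(-2*I*pi/3) = 0.)
Dividing by |G| = 4 gives 4/4 = 1, matching the row-orthogonality relation <chi_2, chi_2> = [chi_2 = chi_2].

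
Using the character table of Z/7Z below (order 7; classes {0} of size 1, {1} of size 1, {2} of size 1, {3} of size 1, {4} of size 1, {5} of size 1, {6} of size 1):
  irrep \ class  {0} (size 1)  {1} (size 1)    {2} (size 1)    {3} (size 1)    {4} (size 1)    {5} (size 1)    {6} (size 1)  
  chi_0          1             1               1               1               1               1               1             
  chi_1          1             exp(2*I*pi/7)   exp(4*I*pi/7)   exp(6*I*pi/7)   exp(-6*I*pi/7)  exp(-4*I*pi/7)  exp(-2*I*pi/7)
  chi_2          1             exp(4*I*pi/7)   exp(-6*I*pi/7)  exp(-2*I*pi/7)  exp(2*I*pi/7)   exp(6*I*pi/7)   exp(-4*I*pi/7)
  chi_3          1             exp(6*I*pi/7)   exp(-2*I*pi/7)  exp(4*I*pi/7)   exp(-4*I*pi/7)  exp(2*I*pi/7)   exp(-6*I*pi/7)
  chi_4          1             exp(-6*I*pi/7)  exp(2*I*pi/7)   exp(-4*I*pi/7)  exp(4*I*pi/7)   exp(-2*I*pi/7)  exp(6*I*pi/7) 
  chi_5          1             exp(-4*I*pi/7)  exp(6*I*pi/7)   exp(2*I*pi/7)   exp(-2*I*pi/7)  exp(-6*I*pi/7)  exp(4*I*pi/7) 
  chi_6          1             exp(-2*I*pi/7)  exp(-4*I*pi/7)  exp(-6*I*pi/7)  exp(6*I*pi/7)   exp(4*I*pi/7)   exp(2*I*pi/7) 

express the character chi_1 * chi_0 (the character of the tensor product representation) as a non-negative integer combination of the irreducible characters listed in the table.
chi_1 tensor chi_0 = chi_1 (all other irreducibles have multiplicity 0).

Solution. The character of a tensor product is the pointwise product (chi_1 * chi_0)(C) = chi_1(C) * chi_0(C):
  {0}: (1)*(1), {1}: (exp(2*I*pi/7))*(1), {2}: (exp(4*I*pi/7))*(1), {3}: (exp(6*I*pi/7))*(1), {4}: (exp(-6*I*pi/7))*(1), {5}: (exp(-4*I*pi/7))*(1), {6}: (exp(-2*I*pi/7))*(1)
so (chi_1 * chi_0) takes values
  {0} -> 1, {1} -> exp(2*I*pi/7), {2} -> exp(4*I*pi/7), {3} -> exp(6*I*pi/7), {4} -> exp(-6*I*pi/7), {5} -> exp(-4*I*pi/7), {6} -> exp(-2*I*pi/7).
Now take the inner product of this character with each irreducible chi from the table, <chi_1*chi_0, chi> = (1/7) sum_C |C| (chi_1*chi_0)(C) conj(chi(C)):
  <chi_1*chi_0, chi_0> = (1/7)[1*(1)*conj(1) + 1*(exp(2*I*pi/7))*conj(1) + 1*(exp(4*I*pi/7))*conj(1) + 1*(exp(6*I*pi/7))*conj(1) + 1*(exp(-6*I*pi/7))*conj(1) + 1*(exp(-4*I*pi/7))*conj(1) + 1*(exp(-2*I*pi/7))*conj(1)]
      = (1/7)[(1) + (exp(2*I*pi/7)) + (exp(4*I*pi/7)) + (exp(6*I*pi/7)) + (exp(-6*I*pi/7)) + (exp(-4*I*pi/7)) + (exp(-2*I*pi/7))] = 0/7 = 0
  <chi_1*chi_0, chi_1> = (1/7)[1*(1)*conj(1) + 1*(exp(2*I*pi/7))*conj(exp(2*I*pi/7)) + 1*(exp(4*I*pi/7))*conj(exp(4*I*pi/7)) + 1*(exp(6*I*pi/7))*conj(exp(6*I*pi/7)) + 1*(exp(-6*I*pi/7))*conj(exp(-6*I*pi/7)) + 1*(exp(-4*I*pi/7))*conj(exp(-4*I*pi/7)) + 1*(exp(-2*I*pi/7))*conj(exp(-2*I*pi/7))]
      = (1/7)[(1) + (1) + (1) + (1) + (1) + (1) + (1)] = 7/7 = 1
  <chi_1*chi_0, chi_2> = (1/7)[1*(1)*conj(1) + 1*(exp(2*I*pi/7))*conj(exp(4*I*pi/7)) + 1*(exp(4*I*pi/7))*conj(exp(-6*I*pi/7)) + 1*(exp(6*I*pi/7))*conj(exp(-2*I*pi/7)) + 1*(exp(-6*I*pi/7))*conj(exp(2*I*pi/7)) + 1*(exp(-4*I*pi/7))*conj(exp(6*I*pi/7)) + 1*(exp(-2*I*pi/7))*conj(exp(-4*I*pi/7))]
      = (1/7)[(1) + (exp(-2*I*pi/7)) + (exp(-4*I*pi/7)) + (exp(-6*I*pi/7)) + (exp(6*I*pi/7)) + (exp(4*I*pi/7)) + (exp(2*I*pi/7))] = 0/7 = 0
  <chi_1*chi_0, chi_3> = (1/7)[1*(1)*conj(1) + 1*(exp(2*I*pi/7))*conj(exp(6*I*pi/7)) + 1*(exp(4*I*pi/7))*conj(exp(-2*I*pi/7)) + 1*(exp(6*I*pi/7))*conj(exp(4*I*pi/7)) + 1*(exp(-6*I*pi/7))*conj(exp(-4*I*pi/7)) + 1*(exp(-4*I*pi/7))*conj(exp(2*I*pi/7)) + 1*(exp(-2*I*pi/7))*conj(exp(-6*I*pi/7))]
      = (1/7)[(1) + (exp(-4*I*pi/7)) + (exp(6*I*pi/7)) + (exp(2*I*pi/7)) + (exp(-2*I*pi/7)) + (exp(-6*I*pi/7)) + (exp(4*I*pi/7))] = 0/7 = 0
  <chi_1*chi_0, chi_4> = (1/7)[1*(1)*conj(1) + 1*(exp(2*I*pi/7))*conj(exp(-6*I*pi/7)) + 1*(exp(4*I*pi/7))*conj(exp(2*I*pi/7)) + 1*(exp(6*I*pi/7))*conj(exp(-4*I*pi/7)) + 1*(exp(-6*I*pi/7))*conj(exp(4*I*pi/7)) + 1*(exp(-4*I*pi/7))*conj(exp(-2*I*pi/7)) + 1*(exp(-2*I*pi/7))*conj(exp(6*I*pi/7))]
      = (1/7)[(1) + (exp(-6*I*pi/7)) + (exp(2*I*pi/7)) + (exp(-4*I*pi/7)) + (exp(4*I*pi/7)) + (exp(-2*I*pi/7)) + (exp(6*I*pi/7))] = 0/7 = 0
  <chi_1*chi_0, chi_5> = (1/7)[1*(1)*conj(1) + 1*(exp(2*I*pi/7))*conj(exp(-4*I*pi/7)) + 1*(exp(4*I*pi/7))*conj(exp(6*I*pi/7)) + 1*(exp(6*I*pi/7))*conj(exp(2*I*pi/7)) + 1*(exp(-6*I*pi/7))*conj(exp(-2*I*pi/7)) + 1*(exp(-4*I*pi/7))*conj(exp(-6*I*pi/7)) + 1*(exp(-2*I*pi/7))*conj(exp(4*I*pi/7))]
      = (1/7)[(1) + (exp(6*I*pi/7)) + (exp(-2*I*pi/7)) + (exp(4*I*pi/7)) + (exp(-4*I*pi/7)) + (exp(2*I*pi/7)) + (exp(-6*I*pi/7))] = 0/7 = 0
  <chi_1*chi_0, chi_6> = (1/7)[1*(1)*conj(1) + 1*(exp(2*I*pi/7))*conj(exp(-2*I*pi/7)) + 1*(exp(4*I*pi/7))*conj(exp(-4*I*pi/7)) + 1*(exp(6*I*pi/7))*conj(exp(-6*I*pi/7)) + 1*(exp(-6*I*pi/7))*conj(exp(6*I*pi/7)) + 1*(exp(-4*I*pi/7))*conj(exp(4*I*pi/7)) + 1*(exp(-2*I*pi/7))*conj(exp(2*I*pi/7))]
      = (1/7)[(1) + (exp(4*I*pi/7)) + (exp(-6*I*pi/7)) + (exp(-2*I*pi/7)) + (exp(2*I*pi/7)) + (exp(6*I*pi/7)) + (exp(-4*I*pi/7))] = 0/7 = 0
(Exp terms are combined using exp(i*s)*conj(exp(i*t)) = exp(i*(s-t)), and sums of them are collapsed using the identity that for every m > 1 the m distinct m-th roots of unity sum to 0, e.g. 1 + exp(2*I*pi/3) + exp(-2*I*pi/3) = 0.)
Hence the multiplicities are chi_1: 1. Dimension check: dim(chi_1)*dim(chi_0) = 1*1 = 1 and sum (mult * dim) = 1*1 = 1.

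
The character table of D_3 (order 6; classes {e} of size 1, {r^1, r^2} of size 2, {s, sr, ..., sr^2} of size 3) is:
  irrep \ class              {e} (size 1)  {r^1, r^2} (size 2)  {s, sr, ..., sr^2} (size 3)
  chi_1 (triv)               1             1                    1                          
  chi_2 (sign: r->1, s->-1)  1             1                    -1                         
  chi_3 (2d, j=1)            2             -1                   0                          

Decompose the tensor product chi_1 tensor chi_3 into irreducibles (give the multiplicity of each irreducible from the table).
chi_1 tensor chi_3 = chi_3 (all other irreducibles have multiplicity 0).

Argument: The character of a tensor product is the pointwise product (chi_1 * chi_3)(C) = chi_1(C) * chi_3(C):
  {e}: (1)*(2), {r^1, r^2}: (1)*(-1), {s, sr, ..., sr^2}: (1)*(0)
so (chi_1 * chi_3) takes values
  {e} -> 2, {r^1, r^2} -> -1, {s, sr, ..., sr^2} -> 0.
Now take the inner product of this character with each irreducible chi from the table, <chi_1*chi_3, chi> = (1/6) sum_C |C| (chi_1*chi_3)(C) conj(chi(C)):
  <chi_1*chi_3, chi_1> = (1/6)[1*(2)*conj(1) + 2*(-1)*conj(1) + 3*(0)*conj(1)]
      = (1/6)[(2) + (-2) + (0)] = 0/6 = 0
  <chi_1*chi_3, chi_2> = (1/6)[1*(2)*conj(1) + 2*(-1)*conj(1) + 3*(0)*conj(-1)]
      = (1/6)[(2) + (-2) + (0)] = 0/6 = 0
  <chi_1*chi_3, chi_3> = (1/6)[1*(2)*conj(2) + 2*(-1)*conj(-1) + 3*(0)*conj(0)]
      = (1/6)[(4) + (2) + (0)] = 6/6 = 1
Hence the multiplicities are chi_3: 1. Dimension check: dim(chi_1)*dim(chi_3) = 1*2 = 2 and sum (mult * dim) = 1*2 = 2.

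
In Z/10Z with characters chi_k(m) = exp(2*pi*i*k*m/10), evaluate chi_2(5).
chi_2(5) = zeta_10^10 = 1

Derivation: chi_2(5) = zeta_10^(2*5) = zeta_10^10. Since zeta_10^10 = 1, this equals zeta_10^0 = exp(2*pi*i*0/10) = 1.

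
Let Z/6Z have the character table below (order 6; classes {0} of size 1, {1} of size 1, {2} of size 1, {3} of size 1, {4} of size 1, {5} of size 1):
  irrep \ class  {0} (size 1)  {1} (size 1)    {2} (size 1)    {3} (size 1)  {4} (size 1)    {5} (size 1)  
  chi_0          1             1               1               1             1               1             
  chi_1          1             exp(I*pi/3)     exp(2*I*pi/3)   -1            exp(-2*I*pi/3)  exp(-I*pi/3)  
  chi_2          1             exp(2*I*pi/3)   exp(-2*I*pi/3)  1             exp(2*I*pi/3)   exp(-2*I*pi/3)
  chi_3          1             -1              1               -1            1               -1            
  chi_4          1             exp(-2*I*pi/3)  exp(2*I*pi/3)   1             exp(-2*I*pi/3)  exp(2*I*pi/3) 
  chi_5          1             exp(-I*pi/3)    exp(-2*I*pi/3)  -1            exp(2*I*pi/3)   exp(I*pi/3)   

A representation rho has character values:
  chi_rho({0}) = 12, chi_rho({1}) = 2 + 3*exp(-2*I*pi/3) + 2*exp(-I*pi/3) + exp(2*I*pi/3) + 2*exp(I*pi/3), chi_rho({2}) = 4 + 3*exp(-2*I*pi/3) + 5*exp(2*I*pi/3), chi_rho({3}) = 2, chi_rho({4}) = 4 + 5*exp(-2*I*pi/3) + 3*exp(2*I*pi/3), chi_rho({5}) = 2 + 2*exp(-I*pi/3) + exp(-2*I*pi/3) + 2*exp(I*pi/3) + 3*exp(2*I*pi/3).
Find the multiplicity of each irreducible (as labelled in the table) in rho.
Multiplicities: chi_0: 3, chi_1: 2, chi_2: 1, chi_3: 1, chi_4: 3, chi_5: 2.

Solution. Use <chi_rho, chi> = (1/|G|) sum_C |C| * chi_rho(C) * conj(chi(C)) with |G| = 6 for each irreducible chi in the table:
  <chi_rho, chi_0> = (1/6)[1*(12)*conj(1) + 1*(2 + 3*exp(-2*I*pi/3) + 2*exp(-I*pi/3) + exp(2*I*pi/3) + 2*exp(I*pi/3))*conj(1) + 1*(4 + 3*exp(-2*I*pi/3) + 5*exp(2*I*pi/3))*conj(1) + 1*(2)*conj(1) + 1*(4 + 5*exp(-2*I*pi/3) + 3*exp(2*I*pi/3))*conj(1) + 1*(2 + 2*exp(-I*pi/3) + exp(-2*I*pi/3) + 2*exp(I*pi/3) + 3*exp(2*I*pi/3))*conj(1)]
      = (1/6)[(12) + (2 + 3*exp(-2*I*pi/3) + 2*exp(-I*pi/3) + exp(2*I*pi/3) + 2*exp(I*pi/3)) + (4 + 3*exp(-2*I*pi/3) + 5*exp(2*I*pi/3)) + (2) + (4 + 5*exp(-2*I*pi/3) + 3*exp(2*I*pi/3)) + (2 + 2*exp(-I*pi/3) + exp(-2*I*pi/3) + 2*exp(I*pi/3) + 3*exp(2*I*pi/3))] = 18/6 = 3
  <chi_rho, chi_1> = (1/6)[1*(12)*conj(1) + 1*(2 + 3*exp(-2*I*pi/3) + 2*exp(-I*pi/3) + exp(2*I*pi/3) + 2*exp(I*pi/3))*conj(exp(I*pi/3)) + 1*(4 + 3*exp(-2*I*pi/3) + 5*exp(2*I*pi/3))*conj(exp(2*I*pi/3)) + 1*(2)*conj(-1) + 1*(4 + 5*exp(-2*I*pi/3) + 3*exp(2*I*pi/3))*conj(exp(-2*I*pi/3)) + 1*(2 + 2*exp(-I*pi/3) + exp(-2*I*pi/3) + 2*exp(I*pi/3) + 3*exp(2*I*pi/3))*conj(exp(-I*pi/3))]
      = (1/6)[(12) + (-1 + 2*exp(-2*I*pi/3) + 2*exp(-I*pi/3) + exp(I*pi/3)) + (5 + 4*exp(-2*I*pi/3) + 3*exp(2*I*pi/3)) + (-2) + (5 + 3*exp(-2*I*pi/3) + 4*exp(2*I*pi/3)) + (-1 + exp(-I*pi/3) + 2*exp(2*I*pi/3) + 2*exp(I*pi/3))] = 12/6 = 2
  <chi_rho, chi_2> = (1/6)[1*(12)*conj(1) + 1*(2 + 3*exp(-2*I*pi/3) + 2*exp(-I*pi/3) + exp(2*I*pi/3) + 2*exp(I*pi/3))*conj(exp(2*I*pi/3)) + 1*(4 + 3*exp(-2*I*pi/3) + 5*exp(2*I*pi/3))*conj(exp(-2*I*pi/3)) + 1*(2)*conj(1) + 1*(4 + 5*exp(-2*I*pi/3) + 3*exp(2*I*pi/3))*conj(exp(2*I*pi/3)) + 1*(2 + 2*exp(-I*pi/3) + exp(-2*I*pi/3) + 2*exp(I*pi/3) + 3*exp(2*I*pi/3))*conj(exp(-2*I*pi/3))]
      = (1/6)[(12) + (-1 + 2*exp(-2*I*pi/3) + 2*exp(-I*pi/3) + 3*exp(2*I*pi/3)) + (3 + 5*exp(-2*I*pi/3) + 4*exp(2*I*pi/3)) + (2) + (3 + 4*exp(-2*I*pi/3) + 5*exp(2*I*pi/3)) + (-1 + 3*exp(-2*I*pi/3) + 2*exp(2*I*pi/3) + 2*exp(I*pi/3))] = 6/6 = 1
  <chi_rho, chi_3> = (1/6)[1*(12)*conj(1) + 1*(2 + 3*exp(-2*I*pi/3) + 2*exp(-I*pi/3) + exp(2*I*pi/3) + 2*exp(I*pi/3))*conj(-1) + 1*(4 + 3*exp(-2*I*pi/3) + 5*exp(2*I*pi/3))*conj(1) + 1*(2)*conj(-1) + 1*(4 + 5*exp(-2*I*pi/3) + 3*exp(2*I*pi/3))*conj(1) + 1*(2 + 2*exp(-I*pi/3) + exp(-2*I*pi/3) + 2*exp(I*pi/3) + 3*exp(2*I*pi/3))*conj(-1)]
      = (1/6)[(12) + (-2 - 2*exp(I*pi/3) - exp(2*I*pi/3) - 2*exp(-I*pi/3) - 3*exp(-2*I*pi/3)) + (4 + 3*exp(-2*I*pi/3) + 5*exp(2*I*pi/3)) + (-2) + (4 + 5*exp(-2*I*pi/3) + 3*exp(2*I*pi/3)) + (-2 - 3*exp(2*I*pi/3) - 2*exp(I*pi/3) - exp(-2*I*pi/3) - 2*exp(-I*pi/3))] = 6/6 = 1
  <chi_rho, chi_4> = (1/6)[1*(12)*conj(1) + 1*(2 + 3*exp(-2*I*pi/3) + 2*exp(-I*pi/3) + exp(2*I*pi/3) + 2*exp(I*pi/3))*conj(exp(-2*I*pi/3)) + 1*(4 + 3*exp(-2*I*pi/3) + 5*exp(2*I*pi/3))*conj(exp(2*I*pi/3)) + 1*(2)*conj(1) + 1*(4 + 5*exp(-2*I*pi/3) + 3*exp(2*I*pi/3))*conj(exp(-2*I*pi/3)) + 1*(2 + 2*exp(-I*pi/3) + exp(-2*I*pi/3) + 2*exp(I*pi/3) + 3*exp(2*I*pi/3))*conj(exp(2*I*pi/3))]
      = (1/6)[(12) + (1 + exp(-2*I*pi/3) + 2*exp(2*I*pi/3) + 2*exp(I*pi/3)) + (5 + 4*exp(-2*I*pi/3) + 3*exp(2*I*pi/3)) + (2) + (5 + 3*exp(-2*I*pi/3) + 4*exp(2*I*pi/3)) + (1 + 2*exp(-2*I*pi/3) + 2*exp(-I*pi/3) + exp(2*I*pi/3))] = 18/6 = 3
  <chi_rho, chi_5> = (1/6)[1*(12)*conj(1) + 1*(2 + 3*exp(-2*I*pi/3) + 2*exp(-I*pi/3) + exp(2*I*pi/3) + 2*exp(I*pi/3))*conj(exp(-I*pi/3)) + 1*(4 + 3*exp(-2*I*pi/3) + 5*exp(2*I*pi/3))*conj(exp(-2*I*pi/3)) + 1*(2)*conj(-1) + 1*(4 + 5*exp(-2*I*pi/3) + 3*exp(2*I*pi/3))*conj(exp(2*I*pi/3)) + 1*(2 + 2*exp(-I*pi/3) + exp(-2*I*pi/3) + 2*exp(I*pi/3) + 3*exp(2*I*pi/3))*conj(exp(I*pi/3))]
      = (1/6)[(12) + (1 + 3*exp(-I*pi/3) + 2*exp(2*I*pi/3) + 2*exp(I*pi/3)) + (3 + 5*exp(-2*I*pi/3) + 4*exp(2*I*pi/3)) + (-2) + (3 + 4*exp(-2*I*pi/3) + 5*exp(2*I*pi/3)) + (1 + 2*exp(-2*I*pi/3) + 2*exp(-I*pi/3) + 3*exp(I*pi/3))] = 12/6 = 2
(Exp terms are combined using exp(i*s)*conj(exp(i*t)) = exp(i*(s-t)), and sums of them are collapsed using the identity that for every m > 1 the m distinct m-th roots of unity sum to 0, e.g. 1 + exp(2*I*pi/3) + exp(-2*I*pi/3) = 0.)
Dimension check: dim(rho) = sum (mult * dim) = 3*1 + 2*1 + 1*1 + 1*1 + 3*1 + 2*1 = 12 = chi_rho(e) = 12.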